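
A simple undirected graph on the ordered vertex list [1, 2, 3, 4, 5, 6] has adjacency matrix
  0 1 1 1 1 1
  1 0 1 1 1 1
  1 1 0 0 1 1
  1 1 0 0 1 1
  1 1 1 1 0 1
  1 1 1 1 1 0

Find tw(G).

A width-4 tree decomposition is:
Bags: B1 = {1, 2, 3, 5, 6}  B2 = {1, 2, 4, 5, 6}
Tree: B1–B2
Each bag holds 5 vertices, so the decomposition has width 4, which upper-bounds the treewidth. For the lower bound, the 5 vertices {1, 2, 3, 5, 6} are pairwise adjacent, and any tree decomposition puts a clique entirely inside one bag — forcing width ≥ 4. Therefore the treewidth is 4.

4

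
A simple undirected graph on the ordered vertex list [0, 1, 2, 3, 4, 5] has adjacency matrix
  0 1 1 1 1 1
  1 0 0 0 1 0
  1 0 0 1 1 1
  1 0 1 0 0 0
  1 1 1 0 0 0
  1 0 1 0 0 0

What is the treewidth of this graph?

2

A width-2 tree decomposition is:
Bags: B1 = {0, 2, 5}  B2 = {0, 2, 4}  B3 = {0, 2, 3}  B4 = {0, 1, 4}
Tree: B1–B2, B2–B3, B2–B4
Each bag holds 3 vertices, so the decomposition has width 2, which upper-bounds the treewidth. For the lower bound, the 3 vertices {0, 1, 4} are pairwise adjacent, and any tree decomposition puts a clique entirely inside one bag — forcing width ≥ 2. Hence tw(G) = 2 exactly.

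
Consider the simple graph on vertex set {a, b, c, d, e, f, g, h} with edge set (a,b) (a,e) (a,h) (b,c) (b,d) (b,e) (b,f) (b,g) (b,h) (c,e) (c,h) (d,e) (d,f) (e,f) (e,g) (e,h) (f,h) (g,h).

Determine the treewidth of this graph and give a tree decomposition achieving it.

Treewidth 3.
One such decomposition:
Bags: B1 = {b, c, e, h}  B2 = {b, e, f, h}  B3 = {b, e, g, h}  B4 = {b, d, e, f}  B5 = {a, b, e, h}
Tree: B1–B2, B2–B3, B2–B4, B1–B5

Each bag holds 4 vertices, so the decomposition has width 3, which upper-bounds the treewidth. Conversely, {b, d, e, f} is a clique of size 4, and the vertices of any clique must share a bag in every tree decomposition; so some bag has ≥ 4 vertices and tw(G) ≥ 3. Hence tw(G) = 3 exactly.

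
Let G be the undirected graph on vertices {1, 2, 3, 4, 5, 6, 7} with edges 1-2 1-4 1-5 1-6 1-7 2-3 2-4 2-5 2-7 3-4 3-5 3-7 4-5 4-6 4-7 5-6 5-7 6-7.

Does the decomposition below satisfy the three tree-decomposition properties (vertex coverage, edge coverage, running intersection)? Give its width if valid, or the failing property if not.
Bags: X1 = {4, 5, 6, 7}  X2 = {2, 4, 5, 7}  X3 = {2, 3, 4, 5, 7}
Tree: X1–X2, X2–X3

No — vertex 1 appears in no bag.

A tree decomposition must satisfy three properties: every vertex lies in some bag; for every edge, both endpoints lie together in some bag; and for every vertex, the bags containing it form a connected subtree. Here vertex 1 appears in no bag, so the decomposition is invalid.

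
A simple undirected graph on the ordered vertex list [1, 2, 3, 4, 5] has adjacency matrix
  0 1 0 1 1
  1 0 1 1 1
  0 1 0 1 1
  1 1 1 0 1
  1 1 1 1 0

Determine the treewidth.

3

A width-3 tree decomposition is:
Bags: B1 = {2, 3, 4, 5}  B2 = {1, 2, 4, 5}
Tree: B1–B2
Each bag holds 4 vertices, so the decomposition has width 3, which upper-bounds the treewidth. For the lower bound, the 4 vertices {1, 2, 4, 5} are pairwise adjacent, and any tree decomposition puts a clique entirely inside one bag — forcing width ≥ 3. Therefore the treewidth is 3.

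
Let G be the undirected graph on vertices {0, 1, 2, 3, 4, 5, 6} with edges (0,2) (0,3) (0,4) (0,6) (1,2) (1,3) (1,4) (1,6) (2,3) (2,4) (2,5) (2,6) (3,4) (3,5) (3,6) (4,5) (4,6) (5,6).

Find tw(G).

4

A width-4 tree decomposition is:
Bags: B1 = {1, 2, 3, 4, 6}  B2 = {2, 3, 4, 5, 6}  B3 = {0, 2, 3, 4, 6}
Tree: B1–B2, B2–B3
The largest bag has 5 vertices, giving width 4; this decomposition certifies tw(G) ≤ 4. Conversely, {0, 2, 3, 4, 6} is a clique of size 5, and the vertices of any clique must share a bag in every tree decomposition; so some bag has ≥ 5 vertices and tw(G) ≥ 4. Hence tw(G) = 4 exactly.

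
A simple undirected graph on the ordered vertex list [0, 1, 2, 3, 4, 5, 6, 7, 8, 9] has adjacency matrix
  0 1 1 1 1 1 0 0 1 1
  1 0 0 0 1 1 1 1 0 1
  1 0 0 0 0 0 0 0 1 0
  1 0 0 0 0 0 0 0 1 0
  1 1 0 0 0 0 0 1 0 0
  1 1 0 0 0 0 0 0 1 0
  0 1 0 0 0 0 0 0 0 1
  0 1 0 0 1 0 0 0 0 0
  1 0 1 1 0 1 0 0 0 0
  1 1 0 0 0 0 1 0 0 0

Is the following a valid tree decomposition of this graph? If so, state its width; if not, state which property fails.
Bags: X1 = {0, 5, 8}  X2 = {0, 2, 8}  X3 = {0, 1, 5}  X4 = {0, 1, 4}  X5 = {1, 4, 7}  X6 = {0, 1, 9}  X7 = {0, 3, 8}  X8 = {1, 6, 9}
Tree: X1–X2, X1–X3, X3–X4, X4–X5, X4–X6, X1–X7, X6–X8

Checking the three conditions: (i) the bags cover all of {0, 1, 2, 3, 4, 5, 6, 7, 8, 9}; (ii) for each edge, some bag contains both endpoints; (iii) the bags containing any fixed vertex form a subtree. All hold, so the decomposition is valid with width 3 − 1 = 2.

Yes; width 2.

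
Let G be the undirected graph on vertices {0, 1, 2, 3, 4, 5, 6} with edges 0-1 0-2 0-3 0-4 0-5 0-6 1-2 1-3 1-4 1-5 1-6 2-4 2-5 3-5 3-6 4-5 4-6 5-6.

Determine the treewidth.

4

A width-4 tree decomposition is:
Bags: B1 = {0, 1, 3, 5, 6}  B2 = {0, 1, 4, 5, 6}  B3 = {0, 1, 2, 4, 5}
Tree: B1–B2, B2–B3
Each bag holds 5 vertices, so the decomposition has width 4, which upper-bounds the treewidth. Conversely, {0, 1, 3, 5, 6} is a clique of size 5, and the vertices of any clique must share a bag in every tree decomposition; so some bag has ≥ 5 vertices and tw(G) ≥ 4. The upper and lower bounds meet at 4, so that is the treewidth.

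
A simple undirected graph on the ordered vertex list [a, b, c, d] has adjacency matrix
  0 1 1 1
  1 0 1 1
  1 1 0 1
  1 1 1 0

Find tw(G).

3

A width-3 tree decomposition is:
Bags: B1 = {a, b, c, d}
Tree: (single bag)
A single bag containing all 4 vertices is trivially a valid decomposition of width 3. For the lower bound, the 4 vertices {a, b, c, d} are pairwise adjacent, and any tree decomposition puts a clique entirely inside one bag — forcing width ≥ 3. The upper and lower bounds meet at 3, so that is the treewidth.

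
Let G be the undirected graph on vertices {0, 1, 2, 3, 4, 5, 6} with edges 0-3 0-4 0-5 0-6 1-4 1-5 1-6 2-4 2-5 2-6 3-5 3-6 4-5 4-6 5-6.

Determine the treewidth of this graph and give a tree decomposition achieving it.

Treewidth 3.
One such decomposition:
Bags: B1 = {0, 4, 5, 6}  B2 = {2, 4, 5, 6}  B3 = {0, 3, 5, 6}  B4 = {1, 4, 5, 6}
Tree: B1–B2, B1–B3, B2–B4

Each bag holds 4 vertices, so the decomposition has width 3, which upper-bounds the treewidth. Conversely, {0, 3, 5, 6} is a clique of size 4, and the vertices of any clique must share a bag in every tree decomposition; so some bag has ≥ 4 vertices and tw(G) ≥ 3. Hence tw(G) = 3 exactly.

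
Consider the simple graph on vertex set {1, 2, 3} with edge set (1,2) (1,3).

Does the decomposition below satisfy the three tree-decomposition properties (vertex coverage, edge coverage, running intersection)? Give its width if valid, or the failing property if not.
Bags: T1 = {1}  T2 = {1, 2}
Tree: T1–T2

A tree decomposition must satisfy three properties: every vertex lies in some bag; for every edge, both endpoints lie together in some bag; and for every vertex, the bags containing it form a connected subtree. Here vertex 3 appears in no bag, so the decomposition is invalid.

No — vertex 3 appears in no bag.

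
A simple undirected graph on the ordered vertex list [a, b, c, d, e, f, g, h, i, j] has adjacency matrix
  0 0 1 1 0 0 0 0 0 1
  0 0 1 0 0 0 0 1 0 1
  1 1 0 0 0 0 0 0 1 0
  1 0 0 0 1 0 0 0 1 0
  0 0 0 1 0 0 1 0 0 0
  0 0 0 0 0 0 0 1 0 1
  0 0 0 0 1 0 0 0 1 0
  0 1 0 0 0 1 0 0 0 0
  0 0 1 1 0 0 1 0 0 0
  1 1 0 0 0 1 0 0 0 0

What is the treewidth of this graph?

A width-2 tree decomposition is:
Bags: B1 = {d, e, g}  B2 = {d, g, i}  B3 = {a, d, i}  B4 = {a, c, i}  B5 = {a, c, j}  B6 = {b, c, j}  B7 = {b, f, j}  B8 = {b, f, h}
Tree: B1–B2, B2–B3, B3–B4, B4–B5, B5–B6, B6–B7, B7–B8
Every bag has size at most 3, so the width is 3 − 1 = 2 and tw(G) ≤ 2. The edges e–g–i–d–e form a cycle, so G is not a tree and its treewidth is at least 2. Hence tw(G) = 2 exactly.

2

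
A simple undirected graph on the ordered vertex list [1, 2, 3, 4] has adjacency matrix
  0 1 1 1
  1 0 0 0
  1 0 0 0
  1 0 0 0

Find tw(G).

A width-1 tree decomposition is:
Bags: B1 = {1, 2}  B2 = {1, 4}  B3 = {1, 3}
Tree: B1–B2, B1–B3
Every bag has size at most 2, so the width is 2 − 1 = 1 and tw(G) ≤ 1. G has an edge, so its treewidth is at least 1. Hence tw(G) = 1 exactly.

1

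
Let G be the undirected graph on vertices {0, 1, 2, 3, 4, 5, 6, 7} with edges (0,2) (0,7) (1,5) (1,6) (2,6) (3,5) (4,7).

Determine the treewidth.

A width-1 tree decomposition is:
Bags: B1 = {4, 7}  B2 = {0, 7}  B3 = {0, 2}  B4 = {2, 6}  B5 = {1, 6}  B6 = {1, 5}  B7 = {3, 5}
Tree: B1–B2, B2–B3, B3–B4, B4–B5, B5–B6, B6–B7
Every bag has size at most 2, so the width is 2 − 1 = 1 and tw(G) ≤ 1. Since G has at least one edge (e.g. 4–7), it is not an edgeless graph, so tw(G) ≥ 1. Combining the bounds, tw(G) = 1.

1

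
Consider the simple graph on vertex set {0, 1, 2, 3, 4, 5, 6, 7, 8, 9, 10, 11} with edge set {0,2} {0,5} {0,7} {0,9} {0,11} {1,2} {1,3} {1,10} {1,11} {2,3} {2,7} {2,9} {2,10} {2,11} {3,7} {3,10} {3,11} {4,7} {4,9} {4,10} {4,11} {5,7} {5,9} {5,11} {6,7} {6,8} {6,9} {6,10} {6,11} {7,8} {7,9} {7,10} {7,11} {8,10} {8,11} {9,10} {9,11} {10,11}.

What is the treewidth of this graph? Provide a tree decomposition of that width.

Treewidth 4.
One such decomposition:
Bags: B1 = {2, 7, 9, 10, 11}  B2 = {4, 7, 9, 10, 11}  B3 = {0, 2, 7, 9, 11}  B4 = {0, 5, 7, 9, 11}  B5 = {6, 7, 9, 10, 11}  B6 = {6, 7, 8, 10, 11}  B7 = {2, 3, 7, 10, 11}  B8 = {1, 2, 3, 10, 11}
Tree: B1–B2, B1–B3, B3–B4, B1–B5, B5–B6, B1–B7, B7–B8

Every bag has size at most 5, so the width is 5 − 1 = 4 and tw(G) ≤ 4. For the lower bound, the 5 vertices {1, 2, 3, 10, 11} are pairwise adjacent, and any tree decomposition puts a clique entirely inside one bag — forcing width ≥ 4. Therefore the treewidth is 4.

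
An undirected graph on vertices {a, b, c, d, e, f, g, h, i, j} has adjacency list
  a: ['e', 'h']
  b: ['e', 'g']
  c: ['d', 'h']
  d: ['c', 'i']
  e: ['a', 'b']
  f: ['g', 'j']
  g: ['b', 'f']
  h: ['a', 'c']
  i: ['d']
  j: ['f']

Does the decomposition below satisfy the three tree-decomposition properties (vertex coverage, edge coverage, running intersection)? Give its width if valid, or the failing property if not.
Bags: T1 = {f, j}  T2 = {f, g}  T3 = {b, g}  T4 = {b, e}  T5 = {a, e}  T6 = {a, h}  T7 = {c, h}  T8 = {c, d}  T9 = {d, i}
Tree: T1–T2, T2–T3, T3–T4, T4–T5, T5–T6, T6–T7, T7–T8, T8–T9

Yes; width 1.

Vertex coverage: the bags together contain {a, b, c, d, e, f, g, h, i, j}, the full vertex set. Edge coverage: each edge of G has both endpoints in at least one bag. Running intersection: for every vertex, the bags containing it form a connected subtree. All three properties hold, so this is a valid tree decomposition of width max|bag| − 1 = 1, and hence tw(G) ≤ 1.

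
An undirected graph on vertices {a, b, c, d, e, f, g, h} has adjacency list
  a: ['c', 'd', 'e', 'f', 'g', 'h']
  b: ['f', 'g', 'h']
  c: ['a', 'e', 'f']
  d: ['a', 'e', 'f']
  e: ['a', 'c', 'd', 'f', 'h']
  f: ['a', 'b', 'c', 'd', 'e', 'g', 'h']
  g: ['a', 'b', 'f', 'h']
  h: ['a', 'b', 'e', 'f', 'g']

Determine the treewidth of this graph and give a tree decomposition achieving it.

Treewidth 3.
One optimal decomposition is:
Bags: B1 = {a, f, g, h}  B2 = {a, e, f, h}  B3 = {a, c, e, f}  B4 = {b, f, g, h}  B5 = {a, d, e, f}
Tree: B1–B2, B2–B3, B1–B4, B3–B5

Every bag has size at most 4, so the width is 4 − 1 = 3 and tw(G) ≤ 3. On the other hand G contains the 4-clique {a, f, g, h}. A clique must lie in a single bag of any decomposition, so no decomposition can have width below 3. Hence tw(G) = 3 exactly.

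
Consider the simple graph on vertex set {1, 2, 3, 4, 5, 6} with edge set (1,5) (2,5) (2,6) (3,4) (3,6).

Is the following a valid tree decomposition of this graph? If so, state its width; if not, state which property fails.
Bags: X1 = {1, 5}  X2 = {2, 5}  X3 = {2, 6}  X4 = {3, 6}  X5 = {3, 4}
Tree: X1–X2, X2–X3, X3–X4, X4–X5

Checking the three conditions: (i) the bags cover all of {1, 2, 3, 4, 5, 6}; (ii) for each edge, some bag contains both endpoints; (iii) the bags containing any fixed vertex form a subtree. All hold, so the decomposition is valid with width 2 − 1 = 1.

Yes; width 1.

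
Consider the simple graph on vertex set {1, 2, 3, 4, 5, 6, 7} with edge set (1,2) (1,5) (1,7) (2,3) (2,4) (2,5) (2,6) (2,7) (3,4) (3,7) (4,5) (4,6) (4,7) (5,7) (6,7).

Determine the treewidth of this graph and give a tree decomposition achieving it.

The largest bag has 4 vertices, giving width 3; this decomposition certifies tw(G) ≤ 3. For the lower bound, the 4 vertices {1, 2, 5, 7} are pairwise adjacent, and any tree decomposition puts a clique entirely inside one bag — forcing width ≥ 3. The upper and lower bounds meet at 3, so that is the treewidth.

Treewidth 3.
One optimal decomposition is:
Bags: B1 = {2, 4, 5, 7}  B2 = {1, 2, 5, 7}  B3 = {2, 3, 4, 7}  B4 = {2, 4, 6, 7}
Tree: B1–B2, B1–B3, B3–B4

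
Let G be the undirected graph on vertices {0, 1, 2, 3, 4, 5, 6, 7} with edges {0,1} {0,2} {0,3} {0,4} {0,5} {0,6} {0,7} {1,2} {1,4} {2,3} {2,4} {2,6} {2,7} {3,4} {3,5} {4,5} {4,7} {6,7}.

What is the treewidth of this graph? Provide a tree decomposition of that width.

Treewidth 3.
Bags: B1 = {0, 2, 4, 7}  B2 = {0, 2, 3, 4}  B3 = {0, 2, 6, 7}  B4 = {0, 1, 2, 4}  B5 = {0, 3, 4, 5}
Tree: B1–B2, B1–B3, B2–B4, B2–B5

Every bag has size at most 4, so the width is 4 − 1 = 3 and tw(G) ≤ 3. Conversely, {0, 1, 2, 4} is a clique of size 4, and the vertices of any clique must share a bag in every tree decomposition; so some bag has ≥ 4 vertices and tw(G) ≥ 3. Hence tw(G) = 3 exactly.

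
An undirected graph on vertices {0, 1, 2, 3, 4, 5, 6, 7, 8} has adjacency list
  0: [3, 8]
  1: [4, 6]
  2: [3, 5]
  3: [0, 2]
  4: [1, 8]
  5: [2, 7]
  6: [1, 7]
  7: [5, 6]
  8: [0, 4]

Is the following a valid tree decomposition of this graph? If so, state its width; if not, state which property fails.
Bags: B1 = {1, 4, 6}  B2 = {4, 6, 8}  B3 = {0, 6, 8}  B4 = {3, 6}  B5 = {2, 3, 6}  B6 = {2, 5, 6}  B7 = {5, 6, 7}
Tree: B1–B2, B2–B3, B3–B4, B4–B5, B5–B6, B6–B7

A tree decomposition must satisfy three properties: every vertex lies in some bag; for every edge, both endpoints lie together in some bag; and for every vertex, the bags containing it form a connected subtree. Here edge (0,3) lies in no bag, so the decomposition is invalid.

No — edge (0,3) lies in no bag.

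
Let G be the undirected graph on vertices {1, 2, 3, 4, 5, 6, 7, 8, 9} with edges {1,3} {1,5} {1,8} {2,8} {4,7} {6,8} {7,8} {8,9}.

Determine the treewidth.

1

A width-1 tree decomposition is:
Bags: B1 = {8, 9}  B2 = {7, 8}  B3 = {4, 7}  B4 = {6, 8}  B5 = {1, 8}  B6 = {1, 3}  B7 = {2, 8}  B8 = {1, 5}
Tree: B1–B2, B2–B3, B2–B4, B4–B5, B5–B6, B2–B7, B5–B8
The largest bag has 2 vertices, giving width 1; this decomposition certifies tw(G) ≤ 1. G has an edge, so its treewidth is at least 1. Combining the bounds, tw(G) = 1.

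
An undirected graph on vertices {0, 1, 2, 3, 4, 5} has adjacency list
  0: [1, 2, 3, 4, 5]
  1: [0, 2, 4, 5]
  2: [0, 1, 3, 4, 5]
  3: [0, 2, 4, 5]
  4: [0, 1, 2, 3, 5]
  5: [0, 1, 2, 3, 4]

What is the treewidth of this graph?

A width-4 tree decomposition is:
Bags: B1 = {0, 2, 3, 4, 5}  B2 = {0, 1, 2, 4, 5}
Tree: B1–B2
Each bag holds 5 vertices, so the decomposition has width 4, which upper-bounds the treewidth. For the lower bound, the 5 vertices {0, 1, 2, 4, 5} are pairwise adjacent, and any tree decomposition puts a clique entirely inside one bag — forcing width ≥ 4. The upper and lower bounds meet at 4, so that is the treewidth.

4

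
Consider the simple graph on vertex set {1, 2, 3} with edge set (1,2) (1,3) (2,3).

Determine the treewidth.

2

A width-2 tree decomposition is:
Bags: B1 = {1, 2, 3}
Tree: (single bag)
A single bag containing all 3 vertices is trivially a valid decomposition of width 2. On the other hand G contains the 3-clique {1, 2, 3}. A clique must lie in a single bag of any decomposition, so no decomposition can have width below 2. Therefore the treewidth is 2.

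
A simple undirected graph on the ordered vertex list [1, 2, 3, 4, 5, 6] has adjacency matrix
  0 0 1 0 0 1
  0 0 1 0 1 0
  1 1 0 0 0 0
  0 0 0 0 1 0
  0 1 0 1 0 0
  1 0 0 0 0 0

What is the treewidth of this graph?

1

A width-1 tree decomposition is:
Bags: B1 = {4, 5}  B2 = {2, 5}  B3 = {2, 3}  B4 = {1, 3}  B5 = {1, 6}
Tree: B1–B2, B2–B3, B3–B4, B4–B5
The largest bag has 2 vertices, giving width 1; this decomposition certifies tw(G) ≤ 1. Since G has at least one edge (e.g. 4–5), it is not an edgeless graph, so tw(G) ≥ 1. Hence tw(G) = 1 exactly.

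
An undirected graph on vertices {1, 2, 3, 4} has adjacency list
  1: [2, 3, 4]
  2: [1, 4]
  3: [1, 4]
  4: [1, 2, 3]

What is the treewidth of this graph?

2

A width-2 tree decomposition is:
Bags: B1 = {1, 3, 4}  B2 = {1, 2, 4}
Tree: B1–B2
The largest bag has 3 vertices, giving width 2; this decomposition certifies tw(G) ≤ 2. For the lower bound, the 3 vertices {1, 2, 4} are pairwise adjacent, and any tree decomposition puts a clique entirely inside one bag — forcing width ≥ 2. Combining the bounds, tw(G) = 2.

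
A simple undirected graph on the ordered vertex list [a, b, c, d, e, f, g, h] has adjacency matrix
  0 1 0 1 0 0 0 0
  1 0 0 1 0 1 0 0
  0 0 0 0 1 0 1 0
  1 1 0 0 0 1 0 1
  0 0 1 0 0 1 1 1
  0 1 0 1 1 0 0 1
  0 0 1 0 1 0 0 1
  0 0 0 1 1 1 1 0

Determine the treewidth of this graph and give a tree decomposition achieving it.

Each bag holds 3 vertices, so the decomposition has width 2, which upper-bounds the treewidth. For the lower bound, the 3 vertices {d, f, h} are pairwise adjacent, and any tree decomposition puts a clique entirely inside one bag — forcing width ≥ 2. The upper and lower bounds meet at 2, so that is the treewidth.

Treewidth 2.
One optimal decomposition is:
Bags: B1 = {e, f, h}  B2 = {d, f, h}  B3 = {e, g, h}  B4 = {b, d, f}  B5 = {a, b, d}  B6 = {c, e, g}
Tree: B1–B2, B1–B3, B2–B4, B4–B5, B3–B6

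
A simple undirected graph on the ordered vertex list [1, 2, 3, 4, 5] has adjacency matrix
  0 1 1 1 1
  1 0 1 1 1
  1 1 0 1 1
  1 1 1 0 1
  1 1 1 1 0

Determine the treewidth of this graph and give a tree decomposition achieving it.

Treewidth 4.
One such decomposition:
Bags: B1 = {1, 2, 3, 4, 5}
Tree: (single bag)

With just one bag of size 5, the width is 5 − 1 = 4, so tw(G) ≤ 4. Conversely, {1, 2, 3, 4, 5} is a clique of size 5, and the vertices of any clique must share a bag in every tree decomposition; so some bag has ≥ 5 vertices and tw(G) ≥ 4. Therefore the treewidth is 4.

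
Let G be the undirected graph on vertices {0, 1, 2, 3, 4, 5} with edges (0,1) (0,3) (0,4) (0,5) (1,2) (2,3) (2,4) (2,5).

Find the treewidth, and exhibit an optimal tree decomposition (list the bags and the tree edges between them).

Treewidth 2.
Bags: B1 = {0, 2, 3}  B2 = {0, 2, 5}  B3 = {0, 2, 4}  B4 = {0, 1, 2}
Tree: B1–B2, B2–B3, B3–B4

Every bag has size at most 3, so the width is 3 − 1 = 2 and tw(G) ≤ 2. The edges 3–2–5–0–3 form a cycle, so G is not a tree and its treewidth is at least 2. Therefore the treewidth is 2.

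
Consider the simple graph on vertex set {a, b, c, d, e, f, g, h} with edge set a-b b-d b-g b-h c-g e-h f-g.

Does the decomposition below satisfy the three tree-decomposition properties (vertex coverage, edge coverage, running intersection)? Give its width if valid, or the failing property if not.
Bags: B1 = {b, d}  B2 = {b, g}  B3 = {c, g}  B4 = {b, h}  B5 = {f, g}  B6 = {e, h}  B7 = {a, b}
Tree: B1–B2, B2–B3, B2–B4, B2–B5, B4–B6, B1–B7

Checking the three conditions: (i) the bags cover all of {a, b, c, d, e, f, g, h}; (ii) for each edge, some bag contains both endpoints; (iii) the bags containing any fixed vertex form a subtree. All hold, so the decomposition is valid with width 2 − 1 = 1.

Yes; width 1.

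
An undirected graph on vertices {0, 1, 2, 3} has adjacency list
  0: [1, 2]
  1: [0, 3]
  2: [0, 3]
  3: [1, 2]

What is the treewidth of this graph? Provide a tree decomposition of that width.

Treewidth 2.
One optimal decomposition is:
Bags: B1 = {0, 1, 2}  B2 = {1, 2, 3}
Tree: B1–B2

Each bag holds 3 vertices, so the decomposition has width 2, which upper-bounds the treewidth. Since 2–0–1–3–2 is a cycle in G, G is not acyclic. Forests are exactly the graphs of treewidth ≤ 1, so tw(G) ≥ 2. The upper and lower bounds meet at 2, so that is the treewidth.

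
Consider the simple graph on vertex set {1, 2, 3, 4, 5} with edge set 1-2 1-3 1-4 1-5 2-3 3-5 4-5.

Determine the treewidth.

A width-2 tree decomposition is:
Bags: B1 = {1, 3, 5}  B2 = {1, 4, 5}  B3 = {1, 2, 3}
Tree: B1–B2, B1–B3
The largest bag has 3 vertices, giving width 2; this decomposition certifies tw(G) ≤ 2. For the lower bound, the 3 vertices {1, 2, 3} are pairwise adjacent, and any tree decomposition puts a clique entirely inside one bag — forcing width ≥ 2. Therefore the treewidth is 2.

2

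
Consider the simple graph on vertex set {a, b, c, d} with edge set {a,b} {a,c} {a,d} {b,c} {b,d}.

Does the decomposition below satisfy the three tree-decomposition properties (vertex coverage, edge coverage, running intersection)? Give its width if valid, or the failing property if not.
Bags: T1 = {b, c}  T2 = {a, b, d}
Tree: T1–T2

No — edge (a,c) lies in no bag.

A tree decomposition must satisfy three properties: every vertex lies in some bag; for every edge, both endpoints lie together in some bag; and for every vertex, the bags containing it form a connected subtree. Here edge (a,c) lies in no bag, so the decomposition is invalid.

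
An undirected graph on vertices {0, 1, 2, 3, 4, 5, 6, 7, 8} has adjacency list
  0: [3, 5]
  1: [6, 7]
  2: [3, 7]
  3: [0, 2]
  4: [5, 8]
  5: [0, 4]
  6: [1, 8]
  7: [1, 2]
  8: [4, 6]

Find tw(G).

A width-2 tree decomposition is:
Bags: B1 = {0, 2, 3}  B2 = {0, 2, 5}  B3 = {2, 4, 5}  B4 = {2, 4, 8}  B5 = {2, 6, 8}  B6 = {1, 2, 6}  B7 = {1, 2, 7}
Tree: B1–B2, B2–B3, B3–B4, B4–B5, B5–B6, B6–B7
The largest bag has 3 vertices, giving width 2; this decomposition certifies tw(G) ≤ 2. The edges 2–3–0–5–4–8–6–1–7–2 form a cycle, so G is not a tree and its treewidth is at least 2. Hence tw(G) = 2 exactly.

2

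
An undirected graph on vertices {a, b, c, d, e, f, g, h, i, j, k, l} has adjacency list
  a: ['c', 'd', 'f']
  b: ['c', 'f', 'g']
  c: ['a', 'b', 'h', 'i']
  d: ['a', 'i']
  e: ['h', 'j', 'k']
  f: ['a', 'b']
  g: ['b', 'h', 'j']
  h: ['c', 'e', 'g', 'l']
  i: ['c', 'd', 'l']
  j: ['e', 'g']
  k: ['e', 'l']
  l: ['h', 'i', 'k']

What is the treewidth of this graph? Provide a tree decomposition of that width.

Every bag has size at most 4, so the width is 4 − 1 = 3 and tw(G) ≤ 3. For the lower bound: the 4 vertex sets {e,j,k}, {g}, {h}, {b,c,i,l} are disjoint, each induces a connected subgraph, and every pair is joined by at least one edge of G. Contracting each set to a single vertex therefore yields K_{4} as a minor, and since treewidth is minor-monotone, tw(G) ≥ tw(K_{4}) = 3. Therefore the treewidth is 3.

Treewidth 3.
Bags: B1 = {e, g, j, k}  B2 = {e, g, h, k}  B3 = {g, h, k, l}  B4 = {b, g, h, l}  B5 = {b, c, h, l}  B6 = {b, c, i, l}  B7 = {b, c, f, i}  B8 = {a, c, f, i}  B9 = {a, d, f, i}
Tree: B1–B2, B2–B3, B3–B4, B4–B5, B5–B6, B6–B7, B7–B8, B8–B9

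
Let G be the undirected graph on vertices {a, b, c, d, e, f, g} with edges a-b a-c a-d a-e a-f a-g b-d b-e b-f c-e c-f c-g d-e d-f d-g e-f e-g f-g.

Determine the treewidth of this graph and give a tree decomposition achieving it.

Each bag holds 5 vertices, so the decomposition has width 4, which upper-bounds the treewidth. For the lower bound, the 5 vertices {a, d, e, f, g} are pairwise adjacent, and any tree decomposition puts a clique entirely inside one bag — forcing width ≥ 4. The upper and lower bounds meet at 4, so that is the treewidth.

Treewidth 4.
One optimal decomposition is:
Bags: B1 = {a, c, e, f, g}  B2 = {a, d, e, f, g}  B3 = {a, b, d, e, f}
Tree: B1–B2, B2–B3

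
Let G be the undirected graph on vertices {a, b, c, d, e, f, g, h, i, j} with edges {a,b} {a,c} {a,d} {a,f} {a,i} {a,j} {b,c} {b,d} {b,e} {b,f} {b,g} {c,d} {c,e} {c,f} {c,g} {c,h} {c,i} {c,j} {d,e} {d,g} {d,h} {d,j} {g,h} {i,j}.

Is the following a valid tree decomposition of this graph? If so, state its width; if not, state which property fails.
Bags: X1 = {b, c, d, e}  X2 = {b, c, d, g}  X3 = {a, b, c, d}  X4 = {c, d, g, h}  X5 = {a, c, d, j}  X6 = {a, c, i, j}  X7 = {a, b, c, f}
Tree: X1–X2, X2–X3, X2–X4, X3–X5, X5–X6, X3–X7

Yes; width 3.

Every vertex of G appears in some bag (union = {a, b, c, d, e, f, g, h, i, j}); every edge is covered by a bag; and for each vertex v the set of bags containing v is connected in the bag tree. The decomposition is therefore valid. The largest bag has 4 vertices, so the width is 3.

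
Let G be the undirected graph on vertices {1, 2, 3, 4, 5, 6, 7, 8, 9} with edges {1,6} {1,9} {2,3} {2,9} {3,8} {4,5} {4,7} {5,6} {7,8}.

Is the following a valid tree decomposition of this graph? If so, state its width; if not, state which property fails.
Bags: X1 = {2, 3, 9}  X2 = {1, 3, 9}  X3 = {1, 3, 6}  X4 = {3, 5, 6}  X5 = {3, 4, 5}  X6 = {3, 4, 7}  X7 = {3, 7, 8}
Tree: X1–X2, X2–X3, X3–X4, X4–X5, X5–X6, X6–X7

Vertex coverage: the bags together contain {1, 2, 3, 4, 5, 6, 7, 8, 9}, the full vertex set. Edge coverage: each edge of G has both endpoints in at least one bag. Running intersection: for every vertex, the bags containing it form a connected subtree. All three properties hold, so this is a valid tree decomposition of width max|bag| − 1 = 2, and hence tw(G) ≤ 2.

Yes; width 2.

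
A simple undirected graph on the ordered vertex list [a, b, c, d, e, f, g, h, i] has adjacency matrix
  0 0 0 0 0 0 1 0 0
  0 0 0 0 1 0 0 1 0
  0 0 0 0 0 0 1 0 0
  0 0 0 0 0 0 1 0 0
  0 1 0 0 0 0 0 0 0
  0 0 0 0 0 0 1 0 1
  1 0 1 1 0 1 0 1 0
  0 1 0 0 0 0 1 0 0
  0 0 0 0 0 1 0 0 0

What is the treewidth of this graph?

A width-1 tree decomposition is:
Bags: B1 = {f, g}  B2 = {d, g}  B3 = {a, g}  B4 = {f, i}  B5 = {c, g}  B6 = {g, h}  B7 = {b, h}  B8 = {b, e}
Tree: B1–B2, B2–B3, B1–B4, B3–B5, B2–B6, B6–B7, B7–B8
Each bag holds 2 vertices, so the decomposition has width 1, which upper-bounds the treewidth. Any graph with an edge has treewidth ≥ 1, and G has the edge f–g. Combining the bounds, tw(G) = 1.

1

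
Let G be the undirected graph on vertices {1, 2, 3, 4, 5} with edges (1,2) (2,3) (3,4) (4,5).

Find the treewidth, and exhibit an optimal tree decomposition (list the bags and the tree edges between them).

Treewidth 1.
One optimal decomposition is:
Bags: B1 = {4, 5}  B2 = {3, 4}  B3 = {2, 3}  B4 = {1, 2}
Tree: B1–B2, B2–B3, B3–B4

The largest bag has 2 vertices, giving width 1; this decomposition certifies tw(G) ≤ 1. G has an edge, so its treewidth is at least 1. Combining the bounds, tw(G) = 1.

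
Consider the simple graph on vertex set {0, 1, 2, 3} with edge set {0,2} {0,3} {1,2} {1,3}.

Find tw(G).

2

A width-2 tree decomposition is:
Bags: B1 = {1, 2, 3}  B2 = {0, 2, 3}
Tree: B1–B2
Every bag has size at most 3, so the width is 3 − 1 = 2 and tw(G) ≤ 2. Since 3–1–2–0–3 is a cycle in G, G is not acyclic. Forests are exactly the graphs of treewidth ≤ 1, so tw(G) ≥ 2. Hence tw(G) = 2 exactly.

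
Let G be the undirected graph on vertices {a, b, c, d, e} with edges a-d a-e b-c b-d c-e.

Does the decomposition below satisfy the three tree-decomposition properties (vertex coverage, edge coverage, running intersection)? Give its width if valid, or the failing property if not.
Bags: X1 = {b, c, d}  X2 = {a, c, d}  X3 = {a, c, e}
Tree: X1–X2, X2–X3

Every vertex of G appears in some bag (union = {a, b, c, d, e}); every edge is covered by a bag; and for each vertex v the set of bags containing v is connected in the bag tree. The decomposition is therefore valid. The largest bag has 3 vertices, so the width is 2.

Yes; width 2.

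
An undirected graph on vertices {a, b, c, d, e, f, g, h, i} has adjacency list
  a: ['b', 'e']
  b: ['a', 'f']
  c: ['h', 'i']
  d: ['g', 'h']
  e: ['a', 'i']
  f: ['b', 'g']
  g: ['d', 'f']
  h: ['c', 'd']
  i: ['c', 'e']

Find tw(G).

2

A width-2 tree decomposition is:
Bags: B1 = {a, b, f}  B2 = {a, f, g}  B3 = {a, d, g}  B4 = {a, d, h}  B5 = {a, c, h}  B6 = {a, c, i}  B7 = {a, e, i}
Tree: B1–B2, B2–B3, B3–B4, B4–B5, B5–B6, B6–B7
Every bag has size at most 3, so the width is 3 − 1 = 2 and tw(G) ≤ 2. Since a–b–f–g–d–h–c–i–e–a is a cycle in G, G is not acyclic. Forests are exactly the graphs of treewidth ≤ 1, so tw(G) ≥ 2. Hence tw(G) = 2 exactly.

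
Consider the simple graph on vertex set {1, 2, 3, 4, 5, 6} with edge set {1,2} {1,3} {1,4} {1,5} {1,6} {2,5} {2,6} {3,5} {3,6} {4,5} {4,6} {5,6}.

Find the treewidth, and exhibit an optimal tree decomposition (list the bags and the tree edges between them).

Each bag holds 4 vertices, so the decomposition has width 3, which upper-bounds the treewidth. For the lower bound, the 4 vertices {1, 2, 5, 6} are pairwise adjacent, and any tree decomposition puts a clique entirely inside one bag — forcing width ≥ 3. Hence tw(G) = 3 exactly.

Treewidth 3.
One optimal decomposition is:
Bags: B1 = {1, 3, 5, 6}  B2 = {1, 4, 5, 6}  B3 = {1, 2, 5, 6}
Tree: B1–B2, B2–B3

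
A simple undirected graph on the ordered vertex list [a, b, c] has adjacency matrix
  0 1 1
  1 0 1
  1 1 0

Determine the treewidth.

2

A width-2 tree decomposition is:
Bags: B1 = {a, b, c}
Tree: (single bag)
With just one bag of size 3, the width is 3 − 1 = 2, so tw(G) ≤ 2. For the lower bound, the 3 vertices {a, b, c} are pairwise adjacent, and any tree decomposition puts a clique entirely inside one bag — forcing width ≥ 2. Therefore the treewidth is 2.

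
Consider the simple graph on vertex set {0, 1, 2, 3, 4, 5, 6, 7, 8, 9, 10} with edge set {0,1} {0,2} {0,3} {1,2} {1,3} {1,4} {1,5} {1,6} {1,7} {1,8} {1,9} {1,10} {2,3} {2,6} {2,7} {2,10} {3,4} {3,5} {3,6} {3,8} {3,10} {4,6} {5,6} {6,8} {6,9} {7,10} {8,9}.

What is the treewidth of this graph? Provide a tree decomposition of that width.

Treewidth 3.
One optimal decomposition is:
Bags: B1 = {1, 2, 3, 6}  B2 = {1, 3, 6, 8}  B3 = {1, 6, 8, 9}  B4 = {0, 1, 2, 3}  B5 = {1, 3, 5, 6}  B6 = {1, 3, 4, 6}  B7 = {1, 2, 3, 10}  B8 = {1, 2, 7, 10}
Tree: B1–B2, B2–B3, B1–B4, B2–B5, B2–B6, B1–B7, B7–B8

The largest bag has 4 vertices, giving width 3; this decomposition certifies tw(G) ≤ 3. On the other hand G contains the 4-clique {1, 6, 8, 9}. A clique must lie in a single bag of any decomposition, so no decomposition can have width below 3. Hence tw(G) = 3 exactly.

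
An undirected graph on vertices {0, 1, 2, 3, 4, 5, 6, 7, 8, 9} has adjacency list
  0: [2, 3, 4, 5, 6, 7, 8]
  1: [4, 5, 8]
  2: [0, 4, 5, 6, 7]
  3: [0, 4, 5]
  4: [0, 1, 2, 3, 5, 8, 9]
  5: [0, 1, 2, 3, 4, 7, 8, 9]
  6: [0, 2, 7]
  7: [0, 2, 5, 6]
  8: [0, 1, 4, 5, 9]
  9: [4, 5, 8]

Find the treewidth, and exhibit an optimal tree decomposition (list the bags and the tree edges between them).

Treewidth 3.
One such decomposition:
Bags: B1 = {0, 2, 4, 5}  B2 = {0, 4, 5, 8}  B3 = {0, 2, 5, 7}  B4 = {0, 2, 6, 7}  B5 = {4, 5, 8, 9}  B6 = {0, 3, 4, 5}  B7 = {1, 4, 5, 8}
Tree: B1–B2, B1–B3, B3–B4, B2–B5, B1–B6, B2–B7

The largest bag has 4 vertices, giving width 3; this decomposition certifies tw(G) ≤ 3. On the other hand G contains the 4-clique {0, 4, 5, 8}. A clique must lie in a single bag of any decomposition, so no decomposition can have width below 3. Hence tw(G) = 3 exactly.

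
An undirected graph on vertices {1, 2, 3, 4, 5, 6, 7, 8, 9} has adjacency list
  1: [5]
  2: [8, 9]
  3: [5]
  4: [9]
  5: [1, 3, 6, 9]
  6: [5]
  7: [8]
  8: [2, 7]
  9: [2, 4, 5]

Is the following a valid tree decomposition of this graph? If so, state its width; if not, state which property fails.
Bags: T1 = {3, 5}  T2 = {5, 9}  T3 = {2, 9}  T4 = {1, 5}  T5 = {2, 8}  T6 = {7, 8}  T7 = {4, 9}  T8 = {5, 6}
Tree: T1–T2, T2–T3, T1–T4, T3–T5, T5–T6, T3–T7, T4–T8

Every vertex of G appears in some bag (union = {1, 2, 3, 4, 5, 6, 7, 8, 9}); every edge is covered by a bag; and for each vertex v the set of bags containing v is connected in the bag tree. The decomposition is therefore valid. The largest bag has 2 vertices, so the width is 1.

Yes; width 1.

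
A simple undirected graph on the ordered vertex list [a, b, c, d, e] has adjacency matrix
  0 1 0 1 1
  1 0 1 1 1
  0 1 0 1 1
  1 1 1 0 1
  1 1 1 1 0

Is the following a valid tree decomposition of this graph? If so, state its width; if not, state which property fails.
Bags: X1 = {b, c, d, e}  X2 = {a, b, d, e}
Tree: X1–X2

Vertex coverage: the bags together contain {a, b, c, d, e}, the full vertex set. Edge coverage: each edge of G has both endpoints in at least one bag. Running intersection: for every vertex, the bags containing it form a connected subtree. All three properties hold, so this is a valid tree decomposition of width max|bag| − 1 = 3, and hence tw(G) ≤ 3.

Yes; width 3.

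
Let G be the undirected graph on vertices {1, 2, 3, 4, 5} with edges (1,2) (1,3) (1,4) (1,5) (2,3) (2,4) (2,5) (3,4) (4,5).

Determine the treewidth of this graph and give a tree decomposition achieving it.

Each bag holds 4 vertices, so the decomposition has width 3, which upper-bounds the treewidth. Conversely, {1, 2, 3, 4} is a clique of size 4, and the vertices of any clique must share a bag in every tree decomposition; so some bag has ≥ 4 vertices and tw(G) ≥ 3. Hence tw(G) = 3 exactly.

Treewidth 3.
One such decomposition:
Bags: B1 = {1, 2, 4, 5}  B2 = {1, 2, 3, 4}
Tree: B1–B2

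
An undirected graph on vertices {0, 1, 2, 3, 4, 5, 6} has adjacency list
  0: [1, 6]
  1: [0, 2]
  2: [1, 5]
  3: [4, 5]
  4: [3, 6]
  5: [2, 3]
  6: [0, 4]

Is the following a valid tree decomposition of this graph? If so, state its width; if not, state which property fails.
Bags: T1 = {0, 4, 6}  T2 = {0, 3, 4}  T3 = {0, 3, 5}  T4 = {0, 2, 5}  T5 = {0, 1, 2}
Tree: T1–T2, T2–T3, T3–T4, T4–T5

Vertex coverage: the bags together contain {0, 1, 2, 3, 4, 5, 6}, the full vertex set. Edge coverage: each edge of G has both endpoints in at least one bag. Running intersection: for every vertex, the bags containing it form a connected subtree. All three properties hold, so this is a valid tree decomposition of width max|bag| − 1 = 2, and hence tw(G) ≤ 2.

Yes; width 2.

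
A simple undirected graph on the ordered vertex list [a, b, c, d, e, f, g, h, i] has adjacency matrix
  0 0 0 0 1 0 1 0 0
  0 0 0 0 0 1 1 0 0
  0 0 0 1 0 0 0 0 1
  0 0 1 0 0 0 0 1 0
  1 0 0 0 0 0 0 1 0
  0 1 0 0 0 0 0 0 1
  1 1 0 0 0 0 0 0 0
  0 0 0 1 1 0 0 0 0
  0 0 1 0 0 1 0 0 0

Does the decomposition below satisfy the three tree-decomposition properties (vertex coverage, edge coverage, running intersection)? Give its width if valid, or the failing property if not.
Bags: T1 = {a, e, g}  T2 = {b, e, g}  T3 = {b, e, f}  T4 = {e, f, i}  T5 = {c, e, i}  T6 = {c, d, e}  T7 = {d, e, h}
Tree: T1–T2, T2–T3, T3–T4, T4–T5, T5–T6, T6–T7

Yes; width 2.

Every vertex of G appears in some bag (union = {a, b, c, d, e, f, g, h, i}); every edge is covered by a bag; and for each vertex v the set of bags containing v is connected in the bag tree. The decomposition is therefore valid. The largest bag has 3 vertices, so the width is 2.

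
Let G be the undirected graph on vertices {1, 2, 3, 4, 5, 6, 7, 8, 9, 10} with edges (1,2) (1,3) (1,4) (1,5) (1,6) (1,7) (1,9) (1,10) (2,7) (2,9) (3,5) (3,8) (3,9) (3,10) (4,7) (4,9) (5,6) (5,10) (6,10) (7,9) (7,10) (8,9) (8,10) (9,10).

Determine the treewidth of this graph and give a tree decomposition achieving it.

The largest bag has 4 vertices, giving width 3; this decomposition certifies tw(G) ≤ 3. For the lower bound, the 4 vertices {3, 8, 9, 10} are pairwise adjacent, and any tree decomposition puts a clique entirely inside one bag — forcing width ≥ 3. Hence tw(G) = 3 exactly.

Treewidth 3.
One such decomposition:
Bags: B1 = {1, 7, 9, 10}  B2 = {1, 4, 7, 9}  B3 = {1, 3, 9, 10}  B4 = {1, 2, 7, 9}  B5 = {3, 8, 9, 10}  B6 = {1, 3, 5, 10}  B7 = {1, 5, 6, 10}
Tree: B1–B2, B1–B3, B1–B4, B3–B5, B3–B6, B6–B7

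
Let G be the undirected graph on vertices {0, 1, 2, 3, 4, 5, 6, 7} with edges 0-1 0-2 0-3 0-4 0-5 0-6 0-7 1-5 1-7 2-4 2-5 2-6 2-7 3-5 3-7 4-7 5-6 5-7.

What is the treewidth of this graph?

3

A width-3 tree decomposition is:
Bags: B1 = {0, 3, 5, 7}  B2 = {0, 1, 5, 7}  B3 = {0, 2, 5, 7}  B4 = {0, 2, 5, 6}  B5 = {0, 2, 4, 7}
Tree: B1–B2, B2–B3, B3–B4, B3–B5
The largest bag has 4 vertices, giving width 3; this decomposition certifies tw(G) ≤ 3. Conversely, {0, 2, 4, 7} is a clique of size 4, and the vertices of any clique must share a bag in every tree decomposition; so some bag has ≥ 4 vertices and tw(G) ≥ 3. The upper and lower bounds meet at 3, so that is the treewidth.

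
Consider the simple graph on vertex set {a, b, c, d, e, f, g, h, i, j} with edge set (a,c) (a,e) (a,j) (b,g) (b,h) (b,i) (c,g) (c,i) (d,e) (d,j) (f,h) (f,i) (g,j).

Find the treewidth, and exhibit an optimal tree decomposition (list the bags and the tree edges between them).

Treewidth 2.
Bags: B1 = {b, f, h}  B2 = {b, f, i}  B3 = {b, g, i}  B4 = {c, g, i}  B5 = {c, g, j}  B6 = {a, c, j}  B7 = {a, d, j}  B8 = {a, d, e}
Tree: B1–B2, B2–B3, B3–B4, B4–B5, B5–B6, B6–B7, B7–B8

Every bag has size at most 3, so the width is 3 − 1 = 2 and tw(G) ≤ 2. Since h–f–i–b–h is a cycle in G, G is not acyclic. Forests are exactly the graphs of treewidth ≤ 1, so tw(G) ≥ 2. Hence tw(G) = 2 exactly.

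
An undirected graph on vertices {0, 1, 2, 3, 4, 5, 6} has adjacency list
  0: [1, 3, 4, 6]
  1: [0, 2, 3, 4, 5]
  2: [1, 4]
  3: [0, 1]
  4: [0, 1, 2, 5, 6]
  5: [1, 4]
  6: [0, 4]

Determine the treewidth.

2

A width-2 tree decomposition is:
Bags: B1 = {1, 2, 4}  B2 = {0, 1, 4}  B3 = {0, 4, 6}  B4 = {1, 4, 5}  B5 = {0, 1, 3}
Tree: B1–B2, B2–B3, B2–B4, B2–B5
Each bag holds 3 vertices, so the decomposition has width 2, which upper-bounds the treewidth. Conversely, {0, 1, 3} is a clique of size 3, and the vertices of any clique must share a bag in every tree decomposition; so some bag has ≥ 3 vertices and tw(G) ≥ 2. The upper and lower bounds meet at 2, so that is the treewidth.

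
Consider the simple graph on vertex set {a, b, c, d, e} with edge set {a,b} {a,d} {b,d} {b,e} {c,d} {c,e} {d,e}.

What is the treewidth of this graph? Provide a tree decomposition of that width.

The largest bag has 3 vertices, giving width 2; this decomposition certifies tw(G) ≤ 2. On the other hand G contains the 3-clique {c, d, e}. A clique must lie in a single bag of any decomposition, so no decomposition can have width below 2. Therefore the treewidth is 2.

Treewidth 2.
One such decomposition:
Bags: B1 = {b, d, e}  B2 = {c, d, e}  B3 = {a, b, d}
Tree: B1–B2, B1–B3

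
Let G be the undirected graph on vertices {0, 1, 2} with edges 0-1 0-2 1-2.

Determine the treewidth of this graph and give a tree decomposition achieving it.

Treewidth 2.
One optimal decomposition is:
Bags: B1 = {0, 1, 2}
Tree: (single bag)

With just one bag of size 3, the width is 3 − 1 = 2, so tw(G) ≤ 2. Conversely, {0, 1, 2} is a clique of size 3, and the vertices of any clique must share a bag in every tree decomposition; so some bag has ≥ 3 vertices and tw(G) ≥ 2. The upper and lower bounds meet at 2, so that is the treewidth.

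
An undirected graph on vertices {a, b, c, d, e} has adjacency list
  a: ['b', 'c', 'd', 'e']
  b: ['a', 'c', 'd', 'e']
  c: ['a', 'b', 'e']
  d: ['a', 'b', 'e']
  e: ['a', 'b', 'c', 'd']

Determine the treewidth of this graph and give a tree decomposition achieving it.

Each bag holds 4 vertices, so the decomposition has width 3, which upper-bounds the treewidth. For the lower bound, the 4 vertices {a, b, d, e} are pairwise adjacent, and any tree decomposition puts a clique entirely inside one bag — forcing width ≥ 3. Hence tw(G) = 3 exactly.

Treewidth 3.
One optimal decomposition is:
Bags: B1 = {a, b, c, e}  B2 = {a, b, d, e}
Tree: B1–B2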